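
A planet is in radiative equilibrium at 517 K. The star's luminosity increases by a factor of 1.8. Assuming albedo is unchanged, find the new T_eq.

T_eq ∝ L^(1/4) · d^(−1/2).
T′ = 517 × 1.8^(1/4) = 599 K.

T_eq ≈ 599 K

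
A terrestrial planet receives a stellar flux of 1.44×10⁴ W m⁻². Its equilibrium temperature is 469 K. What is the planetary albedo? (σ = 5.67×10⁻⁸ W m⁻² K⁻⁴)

From T_eq⁴ = S(1−A)/(4σ): 1−A = 4σT_eq⁴/S.
1−A = 4 × 5.67×10⁻⁸ × (469)⁴ / 1.44×10⁴ = 0.762.

A ≈ 0.24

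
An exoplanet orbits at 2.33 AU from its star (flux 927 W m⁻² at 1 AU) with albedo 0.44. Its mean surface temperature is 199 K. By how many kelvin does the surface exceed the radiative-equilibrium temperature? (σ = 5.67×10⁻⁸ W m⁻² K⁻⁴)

S = 927/2.33² = 170.8 W m⁻².
T_eq = [S(1−A)/(4σ)]^(1/4) = [170.8×0.56/(4×5.67×10⁻⁸)]^(1/4) = 143.3 K.
ΔT = T_surf − T_eq = 199 − 143.3.

ΔT ≈ 55.7 K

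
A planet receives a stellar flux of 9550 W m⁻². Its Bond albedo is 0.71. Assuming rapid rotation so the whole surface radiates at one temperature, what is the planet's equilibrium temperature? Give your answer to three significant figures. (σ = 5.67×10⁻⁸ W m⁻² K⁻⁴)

Energy balance: absorbed = emitted ⇒ πR²·S(1−A) = 4πR²·σT_eq⁴, so T_eq⁴ = S(1−A)/(4σ).
T_eq = [9550 × 0.29 / (4 × 5.67×10⁻⁸)]^(1/4) = (1.22×10¹⁰)^(1/4) = 332 K.

T_eq ≈ 332 K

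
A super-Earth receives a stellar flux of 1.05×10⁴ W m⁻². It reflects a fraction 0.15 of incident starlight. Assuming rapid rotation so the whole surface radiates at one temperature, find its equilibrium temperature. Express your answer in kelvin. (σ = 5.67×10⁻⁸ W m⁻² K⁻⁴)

Energy balance: absorbed = emitted ⇒ πR²·S(1−A) = 4πR²·σT_eq⁴, so T_eq⁴ = S(1−A)/(4σ).
T_eq = [1.05×10⁴ × 0.85 / (4 × 5.67×10⁻⁸)]^(1/4) = (3.94×10¹⁰)^(1/4) = 445 K.

T_eq ≈ 445 K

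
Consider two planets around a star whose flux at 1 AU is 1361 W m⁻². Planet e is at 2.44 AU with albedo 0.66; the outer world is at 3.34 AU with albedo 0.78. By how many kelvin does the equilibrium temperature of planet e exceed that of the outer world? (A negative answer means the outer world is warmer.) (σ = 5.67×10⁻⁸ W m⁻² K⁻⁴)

ΔT ≈ 31.8 K

T_eq = [S₀(1−A)/(4σd²)]^(1/4), so T ∝ (1−A)^(1/4) / √d.
T₁ = [1361×0.34/(4×5.67×10⁻⁸×2.44²)]^(1/4) = 136.06 K.
T₂ = [1361×0.22/(4×5.67×10⁻⁸×3.34²)]^(1/4) = 104.30 K.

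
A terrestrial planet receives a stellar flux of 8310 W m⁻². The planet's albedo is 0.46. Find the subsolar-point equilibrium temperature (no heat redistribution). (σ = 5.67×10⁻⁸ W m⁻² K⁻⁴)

At the subsolar point the surface absorbs S(1−A) and emits σT⁴ per unit area — no factor of 4, since only the local patch is in balance.
T = [8310 × 0.54 / 5.67×10⁻⁸]^(1/4) = (7.91×10¹⁰)^(1/4) = 530 K.

T_ss ≈ 530 K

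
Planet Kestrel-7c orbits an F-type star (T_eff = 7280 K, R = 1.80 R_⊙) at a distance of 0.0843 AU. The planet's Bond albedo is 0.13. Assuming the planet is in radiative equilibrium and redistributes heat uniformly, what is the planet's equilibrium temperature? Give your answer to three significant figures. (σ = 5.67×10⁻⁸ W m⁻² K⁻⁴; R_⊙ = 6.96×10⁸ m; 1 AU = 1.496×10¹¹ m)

T_eq ≈ 1570 K

R_⋆ = 1.80 × 6.96×10⁸ = 1.25×10⁹ m.
d = 0.0843 AU = 1.26×10¹⁰ m.
L = 4πR_⋆²σT_⋆⁴ = 4π(1.25×10⁹)² × 5.67×10⁻⁸ × (7280)⁴ = 3.14×10²⁷ W.
S = L/(4πd²) = 1.57×10⁶ W m⁻².
Energy balance: absorbed = emitted ⇒ πR²·S(1−A) = 4πR²·σT_eq⁴, so T_eq⁴ = S(1−A)/(4σ).
T_eq = [1.57×10⁶ × 0.87 / (4 × 5.67×10⁻⁸)]^(1/4) = (6.03×10¹²)^(1/4) = 1570 K.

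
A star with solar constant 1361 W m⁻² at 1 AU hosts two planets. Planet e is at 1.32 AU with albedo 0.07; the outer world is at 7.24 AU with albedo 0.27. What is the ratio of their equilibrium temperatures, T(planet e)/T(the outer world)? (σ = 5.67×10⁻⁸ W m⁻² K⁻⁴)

T₁/T₂ ≈ 2.488

T_eq = [S₀(1−A)/(4σd²)]^(1/4), so T ∝ (1−A)^(1/4) / √d.
T₁ = [1361×0.93/(4×5.67×10⁻⁸×1.32²)]^(1/4) = 237.90 K.
T₂ = [1361×0.73/(4×5.67×10⁻⁸×7.24²)]^(1/4) = 95.61 K.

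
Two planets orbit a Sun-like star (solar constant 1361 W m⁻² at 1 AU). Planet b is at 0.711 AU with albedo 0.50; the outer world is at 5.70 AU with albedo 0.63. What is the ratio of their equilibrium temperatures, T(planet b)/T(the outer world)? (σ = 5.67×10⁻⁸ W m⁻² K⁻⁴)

T_eq = [S₀(1−A)/(4σd²)]^(1/4), so T ∝ (1−A)^(1/4) / √d.
T₁ = [1361×0.50/(4×5.67×10⁻⁸×0.711²)]^(1/4) = 277.56 K.
T₂ = [1361×0.37/(4×5.67×10⁻⁸×5.70²)]^(1/4) = 90.92 K.

T₁/T₂ ≈ 3.053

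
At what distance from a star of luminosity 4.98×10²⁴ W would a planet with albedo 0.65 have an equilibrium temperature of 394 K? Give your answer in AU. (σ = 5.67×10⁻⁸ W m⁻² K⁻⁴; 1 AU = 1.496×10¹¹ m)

d ≈ 0.0337 AU

From T_eq⁴ = L(1−A)/(16πσd²): d = √[L(1−A)/(16πσT_eq⁴)].
d = √[4.98×10²⁴ × 0.35 / (16π × 5.67×10⁻⁸ × (394)⁴)] = 5.04×10⁹ m = 0.0337 AU.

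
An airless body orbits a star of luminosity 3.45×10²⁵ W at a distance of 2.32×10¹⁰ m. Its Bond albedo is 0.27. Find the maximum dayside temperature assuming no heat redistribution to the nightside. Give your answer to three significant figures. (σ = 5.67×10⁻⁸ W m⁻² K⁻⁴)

Flux: S = L/(4πd²) = 3.45×10²⁵/(4π×(2.32×10¹⁰)²) = 5100 W m⁻².
With no redistribution each surface element balances locally: S(1−A) = σT⁴.
T = [5100 × 0.73 / 5.67×10⁻⁸]^(1/4) = (6.57×10¹⁰)^(1/4) = 506 K.

T_ss ≈ 506 K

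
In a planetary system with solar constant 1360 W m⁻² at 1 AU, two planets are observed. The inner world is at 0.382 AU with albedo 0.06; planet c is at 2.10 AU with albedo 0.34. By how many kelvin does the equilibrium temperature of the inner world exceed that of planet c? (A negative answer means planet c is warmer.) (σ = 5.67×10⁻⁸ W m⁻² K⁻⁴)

ΔT ≈ 270.2 K

T_eq = [S₀(1−A)/(4σd²)]^(1/4), so T ∝ (1−A)^(1/4) / √d.
T₁ = [1360×0.94/(4×5.67×10⁻⁸×0.382²)]^(1/4) = 443.33 K.
T₂ = [1360×0.66/(4×5.67×10⁻⁸×2.10²)]^(1/4) = 173.08 K.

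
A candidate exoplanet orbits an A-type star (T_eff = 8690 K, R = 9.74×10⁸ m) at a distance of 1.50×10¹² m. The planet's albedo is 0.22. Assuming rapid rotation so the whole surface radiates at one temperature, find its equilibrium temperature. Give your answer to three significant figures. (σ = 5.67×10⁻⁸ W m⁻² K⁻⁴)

T_eq ≈ 147 K

L = 4πR_⋆²σT_⋆⁴ = 4π(9.74×10⁸)² × 5.67×10⁻⁸ × (8690)⁴ = 3.85×10²⁷ W.
S = L/(4πd²) = 136 W m⁻².
Energy balance: absorbed = emitted ⇒ πR²·S(1−A) = 4πR²·σT_eq⁴, so T_eq⁴ = S(1−A)/(4σ).
T_eq = [136 × 0.78 / (4 × 5.67×10⁻⁸)]^(1/4) = (4.69×10⁸)^(1/4) = 147 K.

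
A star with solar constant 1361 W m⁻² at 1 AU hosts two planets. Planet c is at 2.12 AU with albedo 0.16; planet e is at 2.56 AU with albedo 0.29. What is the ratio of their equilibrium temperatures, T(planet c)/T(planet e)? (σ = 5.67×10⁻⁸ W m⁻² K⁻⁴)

T₁/T₂ ≈ 1.146

T_eq = [S₀(1−A)/(4σd²)]^(1/4), so T ∝ (1−A)^(1/4) / √d.
T₁ = [1361×0.84/(4×5.67×10⁻⁸×2.12²)]^(1/4) = 183.00 K.
T₂ = [1361×0.71/(4×5.67×10⁻⁸×2.56²)]^(1/4) = 159.68 K.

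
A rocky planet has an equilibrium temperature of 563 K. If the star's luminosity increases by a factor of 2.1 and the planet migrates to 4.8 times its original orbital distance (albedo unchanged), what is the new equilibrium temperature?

T_eq ∝ L^(1/4) · d^(−1/2).
T′ = 563 × 2.1^(1/4) / 4.8^(1/2) = 309 K.

T_eq ≈ 309 K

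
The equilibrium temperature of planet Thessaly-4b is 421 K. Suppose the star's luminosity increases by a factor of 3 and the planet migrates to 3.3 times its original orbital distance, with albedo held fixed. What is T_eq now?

T_eq ≈ 305 K

T_eq ∝ L^(1/4) · d^(−1/2).
T′ = 421 × 3^(1/4) / 3.3^(1/2) = 305 K.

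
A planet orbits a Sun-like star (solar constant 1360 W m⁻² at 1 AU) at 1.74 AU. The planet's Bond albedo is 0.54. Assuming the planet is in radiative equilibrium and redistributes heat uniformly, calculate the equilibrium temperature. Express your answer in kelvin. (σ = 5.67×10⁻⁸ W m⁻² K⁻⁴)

Flux at 1.74 AU: S = 1360/1.74² = 449 W m⁻².
Energy balance: absorbed = emitted ⇒ πR²·S(1−A) = 4πR²·σT_eq⁴, so T_eq⁴ = S(1−A)/(4σ).
T_eq = [449 × 0.46 / (4 × 5.67×10⁻⁸)]^(1/4) = (9.11×10⁸)^(1/4) = 174 K.

T_eq ≈ 174 K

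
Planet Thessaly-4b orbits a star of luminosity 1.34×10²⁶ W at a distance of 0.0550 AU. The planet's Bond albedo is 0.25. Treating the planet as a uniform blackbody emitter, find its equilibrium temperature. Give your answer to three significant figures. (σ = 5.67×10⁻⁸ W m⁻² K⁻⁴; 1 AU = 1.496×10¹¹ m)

T_eq ≈ 850 K

d = 0.0550 AU = 8.23×10⁹ m.
Flux: S = L/(4πd²) = 1.34×10²⁶/(4π×(8.23×10⁹)²) = 1.58×10⁵ W m⁻².
Energy balance: absorbed = emitted ⇒ πR²·S(1−A) = 4πR²·σT_eq⁴, so T_eq⁴ = S(1−A)/(4σ).
T_eq = [1.58×10⁵ × 0.75 / (4 × 5.67×10⁻⁸)]^(1/4) = (5.21×10¹¹)^(1/4) = 850 K.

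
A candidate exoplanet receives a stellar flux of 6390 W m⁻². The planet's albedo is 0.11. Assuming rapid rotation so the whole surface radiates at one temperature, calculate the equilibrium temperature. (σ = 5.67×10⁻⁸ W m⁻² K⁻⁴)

T_eq ≈ 398 K

Energy balance: absorbed = emitted ⇒ πR²·S(1−A) = 4πR²·σT_eq⁴, so T_eq⁴ = S(1−A)/(4σ).
T_eq = [6390 × 0.89 / (4 × 5.67×10⁻⁸)]^(1/4) = (2.51×10¹⁰)^(1/4) = 398 K.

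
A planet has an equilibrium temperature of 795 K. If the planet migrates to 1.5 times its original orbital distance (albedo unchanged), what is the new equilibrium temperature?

T_eq ∝ L^(1/4) · d^(−1/2).
T′ = 795 / 1.5^(1/2) = 649 K.

T_eq ≈ 649 K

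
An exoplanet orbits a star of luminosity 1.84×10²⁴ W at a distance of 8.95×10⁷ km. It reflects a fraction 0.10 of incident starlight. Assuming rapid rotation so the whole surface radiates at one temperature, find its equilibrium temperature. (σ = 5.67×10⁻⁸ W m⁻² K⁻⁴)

d = 8.95×10⁷ km = 8.95×10¹⁰ m.
Flux: S = L/(4πd²) = 1.84×10²⁴/(4π×(8.95×10¹⁰)²) = 18.3 W m⁻².
Energy balance: absorbed = emitted ⇒ πR²·S(1−A) = 4πR²·σT_eq⁴, so T_eq⁴ = S(1−A)/(4σ).
T_eq = [18.3 × 0.90 / (4 × 5.67×10⁻⁸)]^(1/4) = (7.25×10⁷)^(1/4) = 92.3 K.

T_eq ≈ 92.3 K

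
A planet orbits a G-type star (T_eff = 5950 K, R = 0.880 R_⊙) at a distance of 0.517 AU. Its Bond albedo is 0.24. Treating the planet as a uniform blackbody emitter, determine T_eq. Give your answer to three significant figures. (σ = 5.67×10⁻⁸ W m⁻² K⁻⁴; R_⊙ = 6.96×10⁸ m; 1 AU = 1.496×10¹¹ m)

T_eq ≈ 350 K

R_⋆ = 0.880 × 6.96×10⁸ = 6.12×10⁸ m.
d = 0.517 AU = 7.73×10¹⁰ m.
L = 4πR_⋆²σT_⋆⁴ = 4π(6.12×10⁸)² × 5.67×10⁻⁸ × (5950)⁴ = 3.35×10²⁶ W.
S = L/(4πd²) = 4460 W m⁻².
Energy balance: absorbed = emitted ⇒ πR²·S(1−A) = 4πR²·σT_eq⁴, so T_eq⁴ = S(1−A)/(4σ).
T_eq = [4460 × 0.76 / (4 × 5.67×10⁻⁸)]^(1/4) = (1.49×10¹⁰)^(1/4) = 350 K.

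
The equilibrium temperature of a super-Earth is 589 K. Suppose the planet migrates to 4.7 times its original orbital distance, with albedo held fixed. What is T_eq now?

T_eq ≈ 272 K

T_eq ∝ L^(1/4) · d^(−1/2).
T′ = 589 / 4.7^(1/2) = 272 K.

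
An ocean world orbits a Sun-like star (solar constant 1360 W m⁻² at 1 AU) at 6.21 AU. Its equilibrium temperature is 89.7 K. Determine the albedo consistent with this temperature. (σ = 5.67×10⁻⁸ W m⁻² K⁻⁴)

A ≈ 0.58

Flux at 6.21 AU: S = 1360/6.21² = 35.3 W m⁻².
From T_eq⁴ = S(1−A)/(4σ): 1−A = 4σT_eq⁴/S.
1−A = 4 × 5.67×10⁻⁸ × (89.7)⁴ / 35.3 = 0.416.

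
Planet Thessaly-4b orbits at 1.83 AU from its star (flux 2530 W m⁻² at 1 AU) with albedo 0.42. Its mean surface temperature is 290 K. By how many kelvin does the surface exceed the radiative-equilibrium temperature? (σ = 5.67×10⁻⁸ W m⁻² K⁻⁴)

ΔT ≈ 80.3 K

S = 2530/1.83² = 755.5 W m⁻².
T_eq = [S(1−A)/(4σ)]^(1/4) = [755.5×0.58/(4×5.67×10⁻⁸)]^(1/4) = 209.7 K.
ΔT = T_surf − T_eq = 290 − 209.7.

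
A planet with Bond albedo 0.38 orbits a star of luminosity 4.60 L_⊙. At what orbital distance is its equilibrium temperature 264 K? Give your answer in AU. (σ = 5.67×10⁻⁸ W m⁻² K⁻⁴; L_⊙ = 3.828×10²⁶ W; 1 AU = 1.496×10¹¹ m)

d ≈ 1.88 AU

L = 4.60 × 3.828×10²⁶ = 1.76×10²⁷ W.
From T_eq⁴ = L(1−A)/(16πσd²): d = √[L(1−A)/(16πσT_eq⁴)].
d = √[1.76×10²⁷ × 0.62 / (16π × 5.67×10⁻⁸ × (264)⁴)] = 2.81×10¹¹ m = 1.88 AU.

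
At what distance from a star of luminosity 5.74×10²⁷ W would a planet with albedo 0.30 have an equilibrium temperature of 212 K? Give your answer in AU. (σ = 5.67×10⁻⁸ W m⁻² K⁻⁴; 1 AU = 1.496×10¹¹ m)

From T_eq⁴ = L(1−A)/(16πσd²): d = √[L(1−A)/(16πσT_eq⁴)].
d = √[5.74×10²⁷ × 0.70 / (16π × 5.67×10⁻⁸ × (212)⁴)] = 8.35×10¹¹ m = 5.58 AU.

d ≈ 5.58 AU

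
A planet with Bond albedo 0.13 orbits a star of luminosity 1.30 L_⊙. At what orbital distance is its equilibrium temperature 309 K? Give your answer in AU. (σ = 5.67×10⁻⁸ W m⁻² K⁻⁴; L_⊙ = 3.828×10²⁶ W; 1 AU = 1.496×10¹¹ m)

d ≈ 0.863 AU

L = 1.30 × 3.828×10²⁶ = 4.98×10²⁶ W.
From T_eq⁴ = L(1−A)/(16πσd²): d = √[L(1−A)/(16πσT_eq⁴)].
d = √[4.98×10²⁶ × 0.87 / (16π × 5.67×10⁻⁸ × (309)⁴)] = 1.29×10¹¹ m = 0.863 AU.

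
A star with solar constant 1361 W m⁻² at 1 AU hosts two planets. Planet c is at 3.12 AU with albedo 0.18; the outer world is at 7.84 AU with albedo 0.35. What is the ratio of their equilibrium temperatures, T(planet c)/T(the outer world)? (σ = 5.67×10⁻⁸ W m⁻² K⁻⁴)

T_eq = [S₀(1−A)/(4σd²)]^(1/4), so T ∝ (1−A)^(1/4) / √d.
T₁ = [1361×0.82/(4×5.67×10⁻⁸×3.12²)]^(1/4) = 149.94 K.
T₂ = [1361×0.65/(4×5.67×10⁻⁸×7.84²)]^(1/4) = 89.25 K.

T₁/T₂ ≈ 1.680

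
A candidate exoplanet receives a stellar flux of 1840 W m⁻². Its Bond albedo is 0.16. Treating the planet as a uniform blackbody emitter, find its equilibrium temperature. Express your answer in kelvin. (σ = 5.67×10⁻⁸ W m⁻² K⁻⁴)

T_eq ≈ 287 K

Energy balance: absorbed = emitted ⇒ πR²·S(1−A) = 4πR²·σT_eq⁴, so T_eq⁴ = S(1−A)/(4σ).
T_eq = [1840 × 0.84 / (4 × 5.67×10⁻⁸)]^(1/4) = (6.81×10⁹)^(1/4) = 287 K.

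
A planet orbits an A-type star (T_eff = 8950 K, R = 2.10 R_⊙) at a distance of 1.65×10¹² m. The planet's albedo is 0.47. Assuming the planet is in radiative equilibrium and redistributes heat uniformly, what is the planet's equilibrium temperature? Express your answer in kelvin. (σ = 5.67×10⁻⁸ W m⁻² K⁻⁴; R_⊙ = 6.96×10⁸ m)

T_eq ≈ 161 K

R_⋆ = 2.10 × 6.96×10⁸ = 1.46×10⁹ m.
L = 4πR_⋆²σT_⋆⁴ = 4π(1.46×10⁹)² × 5.67×10⁻⁸ × (8950)⁴ = 9.77×10²⁷ W.
S = L/(4πd²) = 285 W m⁻².
Energy balance: absorbed = emitted ⇒ πR²·S(1−A) = 4πR²·σT_eq⁴, so T_eq⁴ = S(1−A)/(4σ).
T_eq = [285 × 0.53 / (4 × 5.67×10⁻⁸)]^(1/4) = (6.67×10⁸)^(1/4) = 161 K.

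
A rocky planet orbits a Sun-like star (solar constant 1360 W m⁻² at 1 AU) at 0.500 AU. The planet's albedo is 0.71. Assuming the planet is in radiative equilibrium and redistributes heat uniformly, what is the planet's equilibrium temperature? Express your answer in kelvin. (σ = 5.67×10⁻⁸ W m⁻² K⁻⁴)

T_eq ≈ 289 K

Flux at 0.500 AU: S = 1360/0.500² = 5440 W m⁻².
Energy balance: absorbed = emitted ⇒ πR²·S(1−A) = 4πR²·σT_eq⁴, so T_eq⁴ = S(1−A)/(4σ).
T_eq = [5440 × 0.29 / (4 × 5.67×10⁻⁸)]^(1/4) = (6.96×10⁹)^(1/4) = 289 K.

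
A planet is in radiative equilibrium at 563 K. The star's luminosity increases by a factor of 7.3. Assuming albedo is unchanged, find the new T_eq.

T_eq ≈ 925 K

T_eq ∝ L^(1/4) · d^(−1/2).
T′ = 563 × 7.3^(1/4) = 925 K.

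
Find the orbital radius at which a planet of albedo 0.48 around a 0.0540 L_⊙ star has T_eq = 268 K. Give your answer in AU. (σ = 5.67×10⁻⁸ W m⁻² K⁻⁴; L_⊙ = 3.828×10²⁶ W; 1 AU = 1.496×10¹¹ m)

d ≈ 0.181 AU

L = 0.0540 × 3.828×10²⁶ = 2.07×10²⁵ W.
From T_eq⁴ = L(1−A)/(16πσd²): d = √[L(1−A)/(16πσT_eq⁴)].
d = √[2.07×10²⁵ × 0.52 / (16π × 5.67×10⁻⁸ × (268)⁴)] = 2.70×10¹⁰ m = 0.181 AU.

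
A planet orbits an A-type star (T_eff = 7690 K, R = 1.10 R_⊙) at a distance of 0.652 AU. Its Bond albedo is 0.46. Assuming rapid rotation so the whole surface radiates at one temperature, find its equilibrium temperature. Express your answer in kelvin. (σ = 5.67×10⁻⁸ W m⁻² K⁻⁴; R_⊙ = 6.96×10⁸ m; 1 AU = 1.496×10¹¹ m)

R_⋆ = 1.10 × 6.96×10⁸ = 7.66×10⁸ m.
d = 0.652 AU = 9.75×10¹⁰ m.
L = 4πR_⋆²σT_⋆⁴ = 4π(7.66×10⁸)² × 5.67×10⁻⁸ × (7690)⁴ = 1.46×10²⁷ W.
S = L/(4πd²) = 1.22×10⁴ W m⁻².
Energy balance: absorbed = emitted ⇒ πR²·S(1−A) = 4πR²·σT_eq⁴, so T_eq⁴ = S(1−A)/(4σ).
T_eq = [1.22×10⁴ × 0.54 / (4 × 5.67×10⁻⁸)]^(1/4) = (2.91×10¹⁰)^(1/4) = 413 K.

T_eq ≈ 413 K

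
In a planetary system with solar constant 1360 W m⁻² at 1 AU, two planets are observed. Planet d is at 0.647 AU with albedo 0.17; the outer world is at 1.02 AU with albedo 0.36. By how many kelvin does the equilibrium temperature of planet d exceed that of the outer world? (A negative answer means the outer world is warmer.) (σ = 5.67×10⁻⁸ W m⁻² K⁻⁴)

ΔT ≈ 83.8 K

T_eq = [S₀(1−A)/(4σd²)]^(1/4), so T ∝ (1−A)^(1/4) / √d.
T₁ = [1360×0.83/(4×5.67×10⁻⁸×0.647²)]^(1/4) = 330.21 K.
T₂ = [1360×0.64/(4×5.67×10⁻⁸×1.02²)]^(1/4) = 246.44 K.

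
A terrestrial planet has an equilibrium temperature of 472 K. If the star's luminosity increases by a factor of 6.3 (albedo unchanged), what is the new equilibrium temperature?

T_eq ≈ 748 K

T_eq ∝ L^(1/4) · d^(−1/2).
T′ = 472 × 6.3^(1/4) = 748 K.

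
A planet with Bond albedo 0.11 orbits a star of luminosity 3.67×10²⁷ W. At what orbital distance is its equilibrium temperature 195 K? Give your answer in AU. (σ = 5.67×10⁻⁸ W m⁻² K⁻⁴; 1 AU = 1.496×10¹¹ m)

From T_eq⁴ = L(1−A)/(16πσd²): d = √[L(1−A)/(16πσT_eq⁴)].
d = √[3.67×10²⁷ × 0.89 / (16π × 5.67×10⁻⁸ × (195)⁴)] = 8.90×10¹¹ m = 5.95 AU.

d ≈ 5.95 AU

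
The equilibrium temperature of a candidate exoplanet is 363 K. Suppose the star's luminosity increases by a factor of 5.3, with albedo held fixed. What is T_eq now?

T_eq ∝ L^(1/4) · d^(−1/2).
T′ = 363 × 5.3^(1/4) = 551 K.

T_eq ≈ 551 K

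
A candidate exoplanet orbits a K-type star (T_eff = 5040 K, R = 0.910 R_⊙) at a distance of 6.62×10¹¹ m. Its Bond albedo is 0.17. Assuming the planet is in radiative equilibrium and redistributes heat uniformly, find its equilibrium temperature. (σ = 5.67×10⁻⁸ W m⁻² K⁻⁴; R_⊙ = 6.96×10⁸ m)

T_eq ≈ 105 K

R_⋆ = 0.910 × 6.96×10⁸ = 6.33×10⁸ m.
L = 4πR_⋆²σT_⋆⁴ = 4π(6.33×10⁸)² × 5.67×10⁻⁸ × (5040)⁴ = 1.84×10²⁶ W.
S = L/(4πd²) = 33.5 W m⁻².
Energy balance: absorbed = emitted ⇒ πR²·S(1−A) = 4πR²·σT_eq⁴, so T_eq⁴ = S(1−A)/(4σ).
T_eq = [33.5 × 0.83 / (4 × 5.67×10⁻⁸)]^(1/4) = (1.23×10⁸)^(1/4) = 105 K.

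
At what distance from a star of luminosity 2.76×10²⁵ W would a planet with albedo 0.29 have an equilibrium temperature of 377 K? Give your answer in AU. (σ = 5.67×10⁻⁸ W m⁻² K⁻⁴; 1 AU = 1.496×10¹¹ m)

From T_eq⁴ = L(1−A)/(16πσd²): d = √[L(1−A)/(16πσT_eq⁴)].
d = √[2.76×10²⁵ × 0.71 / (16π × 5.67×10⁻⁸ × (377)⁴)] = 1.84×10¹⁰ m = 0.123 AU.

d ≈ 0.123 AU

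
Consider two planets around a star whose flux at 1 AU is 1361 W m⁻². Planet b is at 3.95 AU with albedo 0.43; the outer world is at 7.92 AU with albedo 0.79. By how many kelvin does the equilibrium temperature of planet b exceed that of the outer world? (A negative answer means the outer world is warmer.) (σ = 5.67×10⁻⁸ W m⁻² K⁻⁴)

ΔT ≈ 54.7 K

T_eq = [S₀(1−A)/(4σd²)]^(1/4), so T ∝ (1−A)^(1/4) / √d.
T₁ = [1361×0.57/(4×5.67×10⁻⁸×3.95²)]^(1/4) = 121.68 K.
T₂ = [1361×0.21/(4×5.67×10⁻⁸×7.92²)]^(1/4) = 66.95 K.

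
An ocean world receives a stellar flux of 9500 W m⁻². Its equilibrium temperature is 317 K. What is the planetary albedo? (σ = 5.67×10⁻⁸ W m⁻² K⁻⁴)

From T_eq⁴ = S(1−A)/(4σ): 1−A = 4σT_eq⁴/S.
1−A = 4 × 5.67×10⁻⁸ × (317)⁴ / 9500 = 0.241.

A ≈ 0.76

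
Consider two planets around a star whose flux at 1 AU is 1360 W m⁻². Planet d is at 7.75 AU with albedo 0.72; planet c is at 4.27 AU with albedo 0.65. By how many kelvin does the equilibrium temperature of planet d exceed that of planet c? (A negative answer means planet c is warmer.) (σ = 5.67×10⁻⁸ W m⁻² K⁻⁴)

T_eq = [S₀(1−A)/(4σd²)]^(1/4), so T ∝ (1−A)^(1/4) / √d.
T₁ = [1360×0.28/(4×5.67×10⁻⁸×7.75²)]^(1/4) = 72.71 K.
T₂ = [1360×0.35/(4×5.67×10⁻⁸×4.27²)]^(1/4) = 103.58 K.

ΔT ≈ -30.9 K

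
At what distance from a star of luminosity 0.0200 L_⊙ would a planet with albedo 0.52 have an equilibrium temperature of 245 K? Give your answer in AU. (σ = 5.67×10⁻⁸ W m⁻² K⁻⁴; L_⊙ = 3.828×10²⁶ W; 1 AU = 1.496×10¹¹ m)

d ≈ 0.126 AU

L = 0.0200 × 3.828×10²⁶ = 7.66×10²⁴ W.
From T_eq⁴ = L(1−A)/(16πσd²): d = √[L(1−A)/(16πσT_eq⁴)].
d = √[7.66×10²⁴ × 0.48 / (16π × 5.67×10⁻⁸ × (245)⁴)] = 1.89×10¹⁰ m = 0.126 AU.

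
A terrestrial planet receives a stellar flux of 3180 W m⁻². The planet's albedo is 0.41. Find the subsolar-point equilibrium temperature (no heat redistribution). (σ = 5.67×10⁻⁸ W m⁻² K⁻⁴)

At the subsolar point the surface absorbs S(1−A) and emits σT⁴ per unit area — no factor of 4, since only the local patch is in balance.
T = [3180 × 0.59 / 5.67×10⁻⁸]^(1/4) = (3.31×10¹⁰)^(1/4) = 427 K.

T_ss ≈ 427 K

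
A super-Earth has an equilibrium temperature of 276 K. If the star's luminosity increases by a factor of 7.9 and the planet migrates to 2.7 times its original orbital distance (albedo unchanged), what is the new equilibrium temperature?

T_eq ∝ L^(1/4) · d^(−1/2).
T′ = 276 × 7.9^(1/4) / 2.7^(1/2) = 282 K.

T_eq ≈ 282 K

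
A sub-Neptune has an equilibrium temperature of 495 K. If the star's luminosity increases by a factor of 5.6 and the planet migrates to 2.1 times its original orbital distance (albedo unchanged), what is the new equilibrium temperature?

T_eq ≈ 525 K

T_eq ∝ L^(1/4) · d^(−1/2).
T′ = 495 × 5.6^(1/4) / 2.1^(1/2) = 525 K.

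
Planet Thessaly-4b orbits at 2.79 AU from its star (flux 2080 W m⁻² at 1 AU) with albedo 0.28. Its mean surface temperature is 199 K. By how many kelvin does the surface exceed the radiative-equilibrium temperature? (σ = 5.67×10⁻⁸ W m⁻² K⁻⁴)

S = 2080/2.79² = 267.2 W m⁻².
T_eq = [S(1−A)/(4σ)]^(1/4) = [267.2×0.72/(4×5.67×10⁻⁸)]^(1/4) = 170.7 K.
ΔT = T_surf − T_eq = 199 − 170.7.

ΔT ≈ 28.3 K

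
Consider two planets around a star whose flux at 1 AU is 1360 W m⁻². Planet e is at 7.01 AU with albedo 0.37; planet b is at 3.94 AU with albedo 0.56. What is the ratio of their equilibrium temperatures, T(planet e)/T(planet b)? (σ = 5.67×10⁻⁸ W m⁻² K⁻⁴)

T₁/T₂ ≈ 0.820

T_eq = [S₀(1−A)/(4σd²)]^(1/4), so T ∝ (1−A)^(1/4) / √d.
T₁ = [1360×0.63/(4×5.67×10⁻⁸×7.01²)]^(1/4) = 93.64 K.
T₂ = [1360×0.44/(4×5.67×10⁻⁸×3.94²)]^(1/4) = 114.18 K.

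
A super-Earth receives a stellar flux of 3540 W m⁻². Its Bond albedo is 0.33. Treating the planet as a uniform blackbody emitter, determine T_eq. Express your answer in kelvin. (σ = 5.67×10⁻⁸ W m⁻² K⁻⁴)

T_eq ≈ 320 K

Energy balance: absorbed = emitted ⇒ πR²·S(1−A) = 4πR²·σT_eq⁴, so T_eq⁴ = S(1−A)/(4σ).
T_eq = [3540 × 0.67 / (4 × 5.67×10⁻⁸)]^(1/4) = (1.05×10¹⁰)^(1/4) = 320 K.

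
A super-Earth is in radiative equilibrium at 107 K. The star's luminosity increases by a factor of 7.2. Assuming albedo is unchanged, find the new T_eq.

T_eq ≈ 175 K

T_eq ∝ L^(1/4) · d^(−1/2).
T′ = 107 × 7.2^(1/4) = 175 K.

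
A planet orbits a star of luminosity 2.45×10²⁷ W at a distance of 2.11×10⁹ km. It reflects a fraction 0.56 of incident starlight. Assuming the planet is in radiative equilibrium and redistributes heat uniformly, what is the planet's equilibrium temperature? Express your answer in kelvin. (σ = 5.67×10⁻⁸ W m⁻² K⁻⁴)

T_eq ≈ 96.0 K

d = 2.11×10⁹ km = 2.11×10¹² m.
Flux: S = L/(4πd²) = 2.45×10²⁷/(4π×(2.11×10¹²)²) = 43.8 W m⁻².
Energy balance: absorbed = emitted ⇒ πR²·S(1−A) = 4πR²·σT_eq⁴, so T_eq⁴ = S(1−A)/(4σ).
T_eq = [43.8 × 0.44 / (4 × 5.67×10⁻⁸)]^(1/4) = (8.50×10⁷)^(1/4) = 96.0 K.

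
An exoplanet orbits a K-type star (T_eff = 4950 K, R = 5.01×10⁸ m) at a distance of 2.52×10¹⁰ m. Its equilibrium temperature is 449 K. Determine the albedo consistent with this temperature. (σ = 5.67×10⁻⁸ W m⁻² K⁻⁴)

A ≈ 0.31

L = 4πR_⋆²σT_⋆⁴ = 4π(5.01×10⁸)² × 5.67×10⁻⁸ × (4950)⁴ = 1.07×10²⁶ W.
S = L/(4πd²) = 1.35×10⁴ W m⁻².
From T_eq⁴ = S(1−A)/(4σ): 1−A = 4σT_eq⁴/S.
1−A = 4 × 5.67×10⁻⁸ × (449)⁴ / 1.35×10⁴ = 0.685.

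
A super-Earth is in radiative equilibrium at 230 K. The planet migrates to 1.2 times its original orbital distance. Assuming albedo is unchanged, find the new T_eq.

T_eq ≈ 210 K

T_eq ∝ L^(1/4) · d^(−1/2).
T′ = 230 / 1.2^(1/2) = 210 K.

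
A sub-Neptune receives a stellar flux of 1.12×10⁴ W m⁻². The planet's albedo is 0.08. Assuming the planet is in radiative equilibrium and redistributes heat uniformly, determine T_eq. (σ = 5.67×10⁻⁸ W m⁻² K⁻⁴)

T_eq ≈ 462 K

Energy balance: absorbed = emitted ⇒ πR²·S(1−A) = 4πR²·σT_eq⁴, so T_eq⁴ = S(1−A)/(4σ).
T_eq = [1.12×10⁴ × 0.92 / (4 × 5.67×10⁻⁸)]^(1/4) = (4.54×10¹⁰)^(1/4) = 462 K.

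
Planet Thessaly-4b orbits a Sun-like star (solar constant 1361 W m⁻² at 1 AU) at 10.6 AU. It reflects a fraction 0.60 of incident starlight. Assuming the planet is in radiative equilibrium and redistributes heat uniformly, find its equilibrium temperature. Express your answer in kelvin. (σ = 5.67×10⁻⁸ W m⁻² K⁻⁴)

Flux at 10.6 AU: S = 1361/10.6² = 12.1 W m⁻².
Energy balance: absorbed = emitted ⇒ πR²·S(1−A) = 4πR²·σT_eq⁴, so T_eq⁴ = S(1−A)/(4σ).
T_eq = [12.1 × 0.40 / (4 × 5.67×10⁻⁸)]^(1/4) = (2.14×10⁷)^(1/4) = 68.0 K.

T_eq ≈ 68.0 K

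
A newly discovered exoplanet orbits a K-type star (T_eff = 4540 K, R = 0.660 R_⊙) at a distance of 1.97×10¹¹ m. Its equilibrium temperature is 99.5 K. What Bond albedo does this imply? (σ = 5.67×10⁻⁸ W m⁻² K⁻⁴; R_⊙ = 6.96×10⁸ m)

R_⋆ = 0.660 × 6.96×10⁸ = 4.59×10⁸ m.
L = 4πR_⋆²σT_⋆⁴ = 4π(4.59×10⁸)² × 5.67×10⁻⁸ × (4540)⁴ = 6.39×10²⁵ W.
S = L/(4πd²) = 131 W m⁻².
From T_eq⁴ = S(1−A)/(4σ): 1−A = 4σT_eq⁴/S.
1−A = 4 × 5.67×10⁻⁸ × (99.5)⁴ / 131 = 0.170.

A ≈ 0.83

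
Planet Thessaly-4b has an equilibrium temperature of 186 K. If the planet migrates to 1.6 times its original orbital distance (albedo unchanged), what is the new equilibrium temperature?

T_eq ∝ L^(1/4) · d^(−1/2).
T′ = 186 / 1.6^(1/2) = 147 K.

T_eq ≈ 147 K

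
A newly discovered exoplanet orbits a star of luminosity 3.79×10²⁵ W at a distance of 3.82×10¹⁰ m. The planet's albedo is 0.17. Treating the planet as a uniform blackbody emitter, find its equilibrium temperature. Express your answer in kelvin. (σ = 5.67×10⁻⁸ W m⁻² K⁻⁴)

T_eq ≈ 295 K

Flux: S = L/(4πd²) = 3.79×10²⁵/(4π×(3.82×10¹⁰)²) = 2070 W m⁻².
Energy balance: absorbed = emitted ⇒ πR²·S(1−A) = 4πR²·σT_eq⁴, so T_eq⁴ = S(1−A)/(4σ).
T_eq = [2070 × 0.83 / (4 × 5.67×10⁻⁸)]^(1/4) = (7.56×10⁹)^(1/4) = 295 K.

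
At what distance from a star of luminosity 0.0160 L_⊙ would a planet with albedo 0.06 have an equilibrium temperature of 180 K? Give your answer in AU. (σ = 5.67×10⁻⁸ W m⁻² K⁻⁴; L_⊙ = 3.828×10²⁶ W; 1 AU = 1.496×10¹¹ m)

d ≈ 0.293 AU

L = 0.0160 × 3.828×10²⁶ = 6.12×10²⁴ W.
From T_eq⁴ = L(1−A)/(16πσd²): d = √[L(1−A)/(16πσT_eq⁴)].
d = √[6.12×10²⁴ × 0.94 / (16π × 5.67×10⁻⁸ × (180)⁴)] = 4.39×10¹⁰ m = 0.293 AU.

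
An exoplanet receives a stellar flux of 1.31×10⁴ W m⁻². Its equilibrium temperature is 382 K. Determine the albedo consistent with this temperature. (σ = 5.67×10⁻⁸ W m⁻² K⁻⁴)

From T_eq⁴ = S(1−A)/(4σ): 1−A = 4σT_eq⁴/S.
1−A = 4 × 5.67×10⁻⁸ × (382)⁴ / 1.31×10⁴ = 0.369.

A ≈ 0.63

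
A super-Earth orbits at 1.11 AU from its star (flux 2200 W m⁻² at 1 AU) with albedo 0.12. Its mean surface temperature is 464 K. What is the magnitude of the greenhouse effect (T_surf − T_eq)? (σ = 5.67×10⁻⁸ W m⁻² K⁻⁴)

ΔT ≈ 175.5 K

S = 2200/1.11² = 1786 W m⁻².
T_eq = [S(1−A)/(4σ)]^(1/4) = [1786×0.88/(4×5.67×10⁻⁸)]^(1/4) = 288.5 K.
ΔT = T_surf − T_eq = 464 − 288.5.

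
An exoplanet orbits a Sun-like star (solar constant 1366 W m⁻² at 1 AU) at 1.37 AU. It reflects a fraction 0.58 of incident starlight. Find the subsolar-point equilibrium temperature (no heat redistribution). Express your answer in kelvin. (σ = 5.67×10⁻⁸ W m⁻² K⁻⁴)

T_ss ≈ 271 K

Flux at 1.37 AU: S = 1366/1.37² = 728 W m⁻².
At the subsolar point the surface absorbs S(1−A) and emits σT⁴ per unit area — no factor of 4, since only the local patch is in balance.
T = [728 × 0.42 / 5.67×10⁻⁸]^(1/4) = (5.39×10⁹)^(1/4) = 271 K.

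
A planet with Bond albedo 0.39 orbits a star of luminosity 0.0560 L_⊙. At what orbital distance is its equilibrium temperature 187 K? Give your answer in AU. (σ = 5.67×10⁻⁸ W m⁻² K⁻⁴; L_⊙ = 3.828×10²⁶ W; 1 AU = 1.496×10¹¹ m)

L = 0.0560 × 3.828×10²⁶ = 2.14×10²⁵ W.
From T_eq⁴ = L(1−A)/(16πσd²): d = √[L(1−A)/(16πσT_eq⁴)].
d = √[2.14×10²⁵ × 0.61 / (16π × 5.67×10⁻⁸ × (187)⁴)] = 6.13×10¹⁰ m = 0.409 AU.

d ≈ 0.409 AU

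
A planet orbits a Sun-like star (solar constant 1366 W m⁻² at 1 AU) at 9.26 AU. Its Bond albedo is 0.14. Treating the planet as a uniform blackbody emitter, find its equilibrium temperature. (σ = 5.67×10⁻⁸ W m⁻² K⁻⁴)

Flux at 9.26 AU: S = 1366/9.26² = 15.9 W m⁻².
Energy balance: absorbed = emitted ⇒ πR²·S(1−A) = 4πR²·σT_eq⁴, so T_eq⁴ = S(1−A)/(4σ).
T_eq = [15.9 × 0.86 / (4 × 5.67×10⁻⁸)]^(1/4) = (6.04×10⁷)^(1/4) = 88.2 K.

T_eq ≈ 88.2 K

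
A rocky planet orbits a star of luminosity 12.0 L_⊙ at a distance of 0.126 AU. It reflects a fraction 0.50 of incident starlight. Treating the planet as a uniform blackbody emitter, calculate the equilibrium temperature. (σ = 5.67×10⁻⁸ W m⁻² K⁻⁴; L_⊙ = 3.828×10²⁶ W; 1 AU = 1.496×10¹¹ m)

T_eq ≈ 1230 K

d = 0.126 AU = 1.88×10¹⁰ m.
L = 12.0 × 3.828×10²⁶ = 4.59×10²⁷ W.
Flux: S = L/(4πd²) = 4.59×10²⁷/(4π×(1.88×10¹⁰)²) = 1.03×10⁶ W m⁻².
Energy balance: absorbed = emitted ⇒ πR²·S(1−A) = 4πR²·σT_eq⁴, so T_eq⁴ = S(1−A)/(4σ).
T_eq = [1.03×10⁶ × 0.50 / (4 × 5.67×10⁻⁸)]^(1/4) = (2.27×10¹²)^(1/4) = 1230 K.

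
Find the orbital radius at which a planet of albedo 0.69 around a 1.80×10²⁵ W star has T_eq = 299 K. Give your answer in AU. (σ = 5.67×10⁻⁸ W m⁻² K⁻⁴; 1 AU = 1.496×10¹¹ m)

d ≈ 0.105 AU

From T_eq⁴ = L(1−A)/(16πσd²): d = √[L(1−A)/(16πσT_eq⁴)].
d = √[1.80×10²⁵ × 0.31 / (16π × 5.67×10⁻⁸ × (299)⁴)] = 1.57×10¹⁰ m = 0.105 AU.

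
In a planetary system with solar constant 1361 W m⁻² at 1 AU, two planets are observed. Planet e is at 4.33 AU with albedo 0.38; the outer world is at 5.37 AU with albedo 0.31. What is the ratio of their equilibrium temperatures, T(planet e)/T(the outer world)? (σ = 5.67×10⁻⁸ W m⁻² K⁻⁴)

T₁/T₂ ≈ 1.084

T_eq = [S₀(1−A)/(4σd²)]^(1/4), so T ∝ (1−A)^(1/4) / √d.
T₁ = [1361×0.62/(4×5.67×10⁻⁸×4.33²)]^(1/4) = 118.69 K.
T₂ = [1361×0.69/(4×5.67×10⁻⁸×5.37²)]^(1/4) = 109.47 K.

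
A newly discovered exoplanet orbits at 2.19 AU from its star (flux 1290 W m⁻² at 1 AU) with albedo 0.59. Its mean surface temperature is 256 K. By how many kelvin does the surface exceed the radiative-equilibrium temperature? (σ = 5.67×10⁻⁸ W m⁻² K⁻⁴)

ΔT ≈ 107.5 K

S = 1290/2.19² = 269.0 W m⁻².
T_eq = [S(1−A)/(4σ)]^(1/4) = [269.0×0.41/(4×5.67×10⁻⁸)]^(1/4) = 148.5 K.
ΔT = T_surf − T_eq = 256 − 148.5.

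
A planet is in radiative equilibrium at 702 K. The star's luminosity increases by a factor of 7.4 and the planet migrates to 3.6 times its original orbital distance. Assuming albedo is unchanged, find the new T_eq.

T_eq ≈ 610 K

T_eq ∝ L^(1/4) · d^(−1/2).
T′ = 702 × 7.4^(1/4) / 3.6^(1/2) = 610 K.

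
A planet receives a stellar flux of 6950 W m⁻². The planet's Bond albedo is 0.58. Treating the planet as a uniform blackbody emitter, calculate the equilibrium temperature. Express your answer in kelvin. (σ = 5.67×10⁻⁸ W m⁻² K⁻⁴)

Energy balance: absorbed = emitted ⇒ πR²·S(1−A) = 4πR²·σT_eq⁴, so T_eq⁴ = S(1−A)/(4σ).
T_eq = [6950 × 0.42 / (4 × 5.67×10⁻⁸)]^(1/4) = (1.29×10¹⁰)^(1/4) = 337 K.

T_eq ≈ 337 K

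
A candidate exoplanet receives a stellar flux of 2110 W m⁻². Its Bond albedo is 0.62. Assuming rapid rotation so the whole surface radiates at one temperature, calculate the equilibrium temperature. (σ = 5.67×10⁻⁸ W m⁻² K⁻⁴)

T_eq ≈ 244 K

Energy balance: absorbed = emitted ⇒ πR²·S(1−A) = 4πR²·σT_eq⁴, so T_eq⁴ = S(1−A)/(4σ).
T_eq = [2110 × 0.38 / (4 × 5.67×10⁻⁸)]^(1/4) = (3.54×10⁹)^(1/4) = 244 K.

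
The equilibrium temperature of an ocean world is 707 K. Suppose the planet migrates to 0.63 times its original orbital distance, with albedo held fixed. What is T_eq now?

T_eq ∝ L^(1/4) · d^(−1/2).
T′ = 707 / 0.63^(1/2) = 891 K.

T_eq ≈ 891 K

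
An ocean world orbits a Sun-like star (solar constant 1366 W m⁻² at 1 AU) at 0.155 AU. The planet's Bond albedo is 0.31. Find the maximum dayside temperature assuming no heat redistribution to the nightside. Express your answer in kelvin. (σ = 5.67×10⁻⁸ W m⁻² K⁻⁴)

Flux at 0.155 AU: S = 1366/0.155² = 5.69×10⁴ W m⁻².
With no redistribution each surface element balances locally: S(1−A) = σT⁴.
T = [5.69×10⁴ × 0.69 / 5.67×10⁻⁸]^(1/4) = (6.92×10¹¹)^(1/4) = 912 K.

T_ss ≈ 912 K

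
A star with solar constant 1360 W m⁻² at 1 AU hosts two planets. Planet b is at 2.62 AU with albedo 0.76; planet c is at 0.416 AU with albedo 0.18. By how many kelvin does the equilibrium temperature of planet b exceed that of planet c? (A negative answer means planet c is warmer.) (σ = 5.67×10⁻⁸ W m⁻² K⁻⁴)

ΔT ≈ -290.2 K

T_eq = [S₀(1−A)/(4σd²)]^(1/4), so T ∝ (1−A)^(1/4) / √d.
T₁ = [1360×0.24/(4×5.67×10⁻⁸×2.62²)]^(1/4) = 120.33 K.
T₂ = [1360×0.82/(4×5.67×10⁻⁸×0.416²)]^(1/4) = 410.56 K.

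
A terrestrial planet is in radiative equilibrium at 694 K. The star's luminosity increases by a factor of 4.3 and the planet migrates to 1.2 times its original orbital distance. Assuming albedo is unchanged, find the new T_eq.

T_eq ∝ L^(1/4) · d^(−1/2).
T′ = 694 × 4.3^(1/4) / 1.2^(1/2) = 912 K.

T_eq ≈ 912 K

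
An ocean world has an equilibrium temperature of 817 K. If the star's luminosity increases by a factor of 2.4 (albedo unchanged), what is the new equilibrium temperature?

T_eq ≈ 1020 K

T_eq ∝ L^(1/4) · d^(−1/2).
T′ = 817 × 2.4^(1/4) = 1020 K.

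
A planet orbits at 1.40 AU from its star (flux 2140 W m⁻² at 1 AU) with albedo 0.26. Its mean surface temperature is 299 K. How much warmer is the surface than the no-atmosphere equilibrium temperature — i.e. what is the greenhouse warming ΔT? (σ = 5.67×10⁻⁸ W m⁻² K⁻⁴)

S = 2140/1.40² = 1092 W m⁻².
T_eq = [S(1−A)/(4σ)]^(1/4) = [1092×0.74/(4×5.67×10⁻⁸)]^(1/4) = 244.3 K.
ΔT = T_surf − T_eq = 299 − 244.3.

ΔT ≈ 54.7 K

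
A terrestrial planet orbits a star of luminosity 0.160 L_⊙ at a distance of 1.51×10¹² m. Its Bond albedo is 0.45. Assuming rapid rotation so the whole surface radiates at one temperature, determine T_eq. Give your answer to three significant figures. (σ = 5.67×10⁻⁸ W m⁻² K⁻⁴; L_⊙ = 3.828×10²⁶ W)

L = 0.160 × 3.828×10²⁶ = 6.12×10²⁵ W.
Flux: S = L/(4πd²) = 6.12×10²⁵/(4π×(1.51×10¹²)²) = 2.14 W m⁻².
Energy balance: absorbed = emitted ⇒ πR²·S(1−A) = 4πR²·σT_eq⁴, so T_eq⁴ = S(1−A)/(4σ).
T_eq = [2.14 × 0.55 / (4 × 5.67×10⁻⁸)]^(1/4) = (5.18×10⁶)^(1/4) = 47.7 K.

T_eq ≈ 47.7 K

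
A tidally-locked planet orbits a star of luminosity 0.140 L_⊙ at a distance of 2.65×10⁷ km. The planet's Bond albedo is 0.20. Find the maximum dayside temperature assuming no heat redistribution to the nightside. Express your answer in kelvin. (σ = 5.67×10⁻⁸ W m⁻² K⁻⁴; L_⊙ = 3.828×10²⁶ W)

d = 2.65×10⁷ km = 2.65×10¹⁰ m.
L = 0.140 × 3.828×10²⁶ = 5.36×10²⁵ W.
Flux: S = L/(4πd²) = 5.36×10²⁵/(4π×(2.65×10¹⁰)²) = 6070 W m⁻².
With no redistribution each surface element balances locally: S(1−A) = σT⁴.
T = [6070 × 0.80 / 5.67×10⁻⁸]^(1/4) = (8.57×10¹⁰)^(1/4) = 541 K.

T_ss ≈ 541 K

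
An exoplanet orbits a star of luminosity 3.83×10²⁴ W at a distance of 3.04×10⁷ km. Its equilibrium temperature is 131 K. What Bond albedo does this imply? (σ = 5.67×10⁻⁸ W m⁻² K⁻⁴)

A ≈ 0.80

d = 3.04×10⁷ km = 3.04×10¹⁰ m.
Flux: S = L/(4πd²) = 3.83×10²⁴/(4π×(3.04×10¹⁰)²) = 330 W m⁻².
From T_eq⁴ = S(1−A)/(4σ): 1−A = 4σT_eq⁴/S.
1−A = 4 × 5.67×10⁻⁸ × (131)⁴ / 330 = 0.203.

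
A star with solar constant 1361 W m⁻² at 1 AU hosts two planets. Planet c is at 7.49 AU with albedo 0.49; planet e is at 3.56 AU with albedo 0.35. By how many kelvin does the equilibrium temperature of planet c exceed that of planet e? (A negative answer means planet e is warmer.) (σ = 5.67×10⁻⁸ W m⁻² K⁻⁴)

T_eq = [S₀(1−A)/(4σd²)]^(1/4), so T ∝ (1−A)^(1/4) / √d.
T₁ = [1361×0.51/(4×5.67×10⁻⁸×7.49²)]^(1/4) = 85.94 K.
T₂ = [1361×0.65/(4×5.67×10⁻⁸×3.56²)]^(1/4) = 132.45 K.

ΔT ≈ -46.5 K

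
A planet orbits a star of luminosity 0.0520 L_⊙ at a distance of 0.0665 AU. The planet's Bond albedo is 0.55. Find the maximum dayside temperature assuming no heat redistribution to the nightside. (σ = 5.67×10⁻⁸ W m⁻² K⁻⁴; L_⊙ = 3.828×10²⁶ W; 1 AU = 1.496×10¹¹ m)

T_ss ≈ 597 K

d = 0.0665 AU = 9.95×10⁹ m.
L = 0.0520 × 3.828×10²⁶ = 1.99×10²⁵ W.
Flux: S = L/(4πd²) = 1.99×10²⁵/(4π×(9.95×10⁹)²) = 1.60×10⁴ W m⁻².
With no redistribution each surface element balances locally: S(1−A) = σT⁴.
T = [1.60×10⁴ × 0.45 / 5.67×10⁻⁸]^(1/4) = (1.27×10¹¹)^(1/4) = 597 K.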